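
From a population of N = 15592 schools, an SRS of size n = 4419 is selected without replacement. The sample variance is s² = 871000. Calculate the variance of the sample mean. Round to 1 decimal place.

Under SRS without replacement, Var(ȳ) = (1 − f)·s²/n with f = n/N = 4419/15592 = 0.28341457.
Var(ȳ) = (1 − 0.28341457)·871000/4419 = 0.71658543·197.10342 = 141.24144.

141.2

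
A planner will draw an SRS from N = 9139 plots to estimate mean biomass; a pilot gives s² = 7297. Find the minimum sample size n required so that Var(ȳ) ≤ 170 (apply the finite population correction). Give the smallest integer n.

Without fpc, n₀ = s²/D = 7297/170 = 42.9235.
With fpc, (1 − n/N)·s²/n ≤ D requires n ≥ n₀/(1 + n₀/N) = 42.9235/(1 + 42.9235/9139) = 42.7228.
Rounding up, n = 43.

43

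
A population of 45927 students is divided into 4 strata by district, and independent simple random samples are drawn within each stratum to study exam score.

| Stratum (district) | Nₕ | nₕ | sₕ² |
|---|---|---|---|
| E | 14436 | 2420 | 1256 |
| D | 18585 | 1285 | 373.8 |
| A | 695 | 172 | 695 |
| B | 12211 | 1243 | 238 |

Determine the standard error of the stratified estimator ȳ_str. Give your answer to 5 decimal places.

Var(ȳ_str) = Σₕ Wₕ²(1 − fₕ)sₕ²/nₕ with Wₕ = Nₕ/N, N = 45927.
E: Wₕ = 0.31432491; term = 0.31432491²·(1 − 0.16763646)·1256/2420 = 0.042682015.
D: Wₕ = 0.40466392; term = 0.40466392²·(1 − 0.06914178)·373.8/1285 = 0.044341327.
A: Wₕ = 0.01513271; term = 0.01513271²·(1 − 0.24748201)·695/172 = 6.9631651 × 10^-4.
B: Wₕ = 0.26587846; term = 0.26587846²·(1 − 0.10179346)·238/1243 = 0.012157614.
Sum = 0.099877273.
SE = √(0.099877273) = 0.31603.

0.31603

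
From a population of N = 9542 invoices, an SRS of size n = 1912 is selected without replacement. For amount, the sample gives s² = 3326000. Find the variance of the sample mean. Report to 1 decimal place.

1391.0

Under SRS without replacement, Var(ȳ) = (1 − f)·s²/n with f = n/N = 1912/9542 = 0.20037728.
Var(ȳ) = (1 − 0.20037728)·3326000/1912 = 0.79962272·1739.5397 = 1390.9755.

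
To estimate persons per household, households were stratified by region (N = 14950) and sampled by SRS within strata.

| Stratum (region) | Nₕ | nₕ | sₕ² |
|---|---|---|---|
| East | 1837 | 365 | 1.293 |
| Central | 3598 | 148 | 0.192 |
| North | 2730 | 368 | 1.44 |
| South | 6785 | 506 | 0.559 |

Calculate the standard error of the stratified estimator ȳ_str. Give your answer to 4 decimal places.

0.0209

Var(ȳ_str) = Σₕ Wₕ²(1 − fₕ)sₕ²/nₕ with Wₕ = Nₕ/N, N = 14950.
East: Wₕ = 0.12287625; term = 0.12287625²·(1 − 0.19869352)·1.293/365 = 4.2858823 × 10^-5.
Central: Wₕ = 0.24066890; term = 0.24066890²·(1 − 0.04113396)·0.192/148 = 7.2050564 × 10^-5.
North: Wₕ = 0.18260870; term = 0.18260870²·(1 − 0.13479853)·1.44/368 = 1.1289503 × 10^-4.
South: Wₕ = 0.45384615; term = 0.45384615²·(1 − 0.07457627)·0.559/506 = 2.1058103 × 10^-4.
Sum = 4.3838545 × 10^-4.
SE = √(4.3838545 × 10^-4) = 0.0209.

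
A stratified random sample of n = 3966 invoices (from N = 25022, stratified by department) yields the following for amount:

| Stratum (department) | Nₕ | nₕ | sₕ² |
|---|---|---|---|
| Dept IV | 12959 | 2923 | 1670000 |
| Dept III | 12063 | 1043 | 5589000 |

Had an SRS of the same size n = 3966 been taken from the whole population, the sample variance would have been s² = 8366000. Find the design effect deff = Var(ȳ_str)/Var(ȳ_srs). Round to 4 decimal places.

0.7078

Var(ȳ_str) = Σ Wₕ²(1−fₕ)sₕ²/nₕ with Wₕ = Nₕ/25022:
  Dept IV: (12959/25022)²·(1−2923/12959)·1670000/2923 = 118.67951
  Dept III: (12063/25022)²·(1−1043/12063)·5589000/1043 = 1137.7391
  → Var(ȳ_str) = 1256.4186.
Var(ȳ_srs) = (1 − 3966/25022)·8366000/3966 = 1775.0844.
deff = 1256.4186 / 1775.0844 = 0.7078.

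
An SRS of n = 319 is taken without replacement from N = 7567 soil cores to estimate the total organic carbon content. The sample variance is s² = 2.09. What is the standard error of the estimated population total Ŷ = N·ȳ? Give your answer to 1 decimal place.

599.4

Var(Ŷ) = N²·Var(ȳ) = N²·(1 − n/N)·s²/n.
f = 319/7567 = 0.04215673; Var(ȳ) = 0.95784327·2.09/319 = 0.0062755249.
Var(Ŷ) = 7567² · 0.0062755249 = 359333.35.
SE(Ŷ) = √(359333.35) = 599.4.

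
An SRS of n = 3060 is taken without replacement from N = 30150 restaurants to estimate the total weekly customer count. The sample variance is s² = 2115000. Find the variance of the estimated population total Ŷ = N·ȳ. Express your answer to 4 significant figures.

Var(Ŷ) = N²·Var(ȳ) = N²·(1 − n/N)·s²/n.
f = 3060/30150 = 0.10149254; Var(ȳ) = 0.89850746·2115000/3060 = 621.02722.
Var(Ŷ) = 30150² · 621.02722 = 5.6452772 × 10^11.

5.645 × 10^11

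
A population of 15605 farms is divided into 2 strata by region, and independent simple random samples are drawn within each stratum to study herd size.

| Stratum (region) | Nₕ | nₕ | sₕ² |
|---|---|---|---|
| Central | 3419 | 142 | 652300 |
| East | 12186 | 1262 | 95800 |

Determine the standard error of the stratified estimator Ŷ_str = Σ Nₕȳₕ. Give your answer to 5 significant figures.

248140

Var(Ŷ_str) = Σₕ Nₕ²(1 − fₕ)sₕ²/nₕ.
Central: 3419²·(1 − 142/3419)·652300/142 = 5.1467678 × 10^10.
East: 12186²·(1 − 1262/12186)·95800/1262 = 1.0105296 × 10^10.
Sum = 6.1572974 × 10^10.
SE = √(6.1572974 × 10^10) = 248140.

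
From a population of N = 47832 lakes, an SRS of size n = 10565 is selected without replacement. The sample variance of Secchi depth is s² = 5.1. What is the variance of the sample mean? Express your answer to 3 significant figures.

3.76 × 10^-4

Under SRS without replacement, Var(ȳ) = (1 − f)·s²/n with f = n/N = 10565/47832 = 0.22087724.
Var(ȳ) = (1 − 0.22087724)·5.1/10565 = 0.77912276·4.8272598 × 10^-4 = 3.761028 × 10^-4.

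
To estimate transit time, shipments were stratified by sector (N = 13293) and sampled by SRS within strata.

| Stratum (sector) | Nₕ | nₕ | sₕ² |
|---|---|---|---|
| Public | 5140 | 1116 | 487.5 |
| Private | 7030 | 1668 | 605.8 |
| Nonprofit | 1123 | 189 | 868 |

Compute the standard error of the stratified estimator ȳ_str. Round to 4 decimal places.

Var(ȳ_str) = Σₕ Wₕ²(1 − fₕ)sₕ²/nₕ with Wₕ = Nₕ/N, N = 13293.
Public: Wₕ = 0.38666968; term = 0.38666968²·(1 − 0.21712062)·487.5/1116 = 0.051131144.
Private: Wₕ = 0.52884977; term = 0.52884977²·(1 − 0.23726885)·605.8/1668 = 0.077476385.
Nonprofit: Wₕ = 0.08448055; term = 0.08448055²·(1 − 0.16829920)·868/189 = 0.027260797.
Sum = 0.15586833.
SE = √(0.15586833) = 0.3948.

0.3948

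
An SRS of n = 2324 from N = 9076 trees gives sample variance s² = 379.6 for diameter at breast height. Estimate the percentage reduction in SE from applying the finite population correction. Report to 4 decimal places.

13.7480

f = n/N = 2324/9076 = 0.25605994.
SE_no-fpc = √(s²/n) = 0.40415229; SE_fpc = √((1−f)s²/n) = 0.34858927.
Ratio = √(1−f) = 0.86251960. Reduction = 100·(1 − 0.86251960) = 13.7480%.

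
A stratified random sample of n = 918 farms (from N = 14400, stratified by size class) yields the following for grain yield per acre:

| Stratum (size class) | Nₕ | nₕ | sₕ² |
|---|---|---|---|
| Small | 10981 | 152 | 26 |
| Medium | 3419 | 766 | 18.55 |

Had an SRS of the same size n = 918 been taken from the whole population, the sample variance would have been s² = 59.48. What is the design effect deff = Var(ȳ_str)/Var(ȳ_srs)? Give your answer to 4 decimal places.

Var(ȳ_str) = Σ Wₕ²(1−fₕ)sₕ²/nₕ with Wₕ = Nₕ/14400:
  Small: (10981/14400)²·(1−152/10981)·26/152 = 0.098092323
  Medium: (3419/14400)²·(1−766/3419)·18.55/766 = 0.0010593184
  → Var(ȳ_str) = 0.099151641.
Var(ȳ_srs) = (1 − 918/14400)·59.48/918 = 0.060662473.
deff = 0.099151641 / 0.060662473 = 1.6345.

1.6345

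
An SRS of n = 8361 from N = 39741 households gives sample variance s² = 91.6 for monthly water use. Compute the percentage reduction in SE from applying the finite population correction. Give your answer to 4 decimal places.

11.1398

f = n/N = 8361/39741 = 0.21038726.
SE_no-fpc = √(s²/n) = 0.10466913; SE_fpc = √((1−f)s²/n) = 0.093009155.
Ratio = √(1−f) = 0.88860157. Reduction = 100·(1 − 0.88860157) = 11.1398%.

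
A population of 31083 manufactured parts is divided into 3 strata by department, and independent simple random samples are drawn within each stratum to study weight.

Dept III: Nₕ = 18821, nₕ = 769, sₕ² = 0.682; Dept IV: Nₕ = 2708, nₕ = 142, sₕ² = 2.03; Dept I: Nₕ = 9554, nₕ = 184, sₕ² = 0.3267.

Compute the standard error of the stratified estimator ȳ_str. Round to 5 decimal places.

0.02407

Var(ȳ_str) = Σₕ Wₕ²(1 − fₕ)sₕ²/nₕ with Wₕ = Nₕ/N, N = 31083.
Dept III: Wₕ = 0.60550783; term = 0.60550783²·(1 − 0.04085862)·0.682/769 = 3.1187474 × 10^-4.
Dept IV: Wₕ = 0.08712158; term = 0.08712158²·(1 − 0.05243722)·2.03/142 = 1.0281753 × 10^-4.
Dept I: Wₕ = 0.30737059; term = 0.30737059²·(1 − 0.01925895)·0.3267/184 = 1.6451681 × 10^-4.
Sum = 5.7920908 × 10^-4.
SE = √(5.7920908 × 10^-4) = 0.02407.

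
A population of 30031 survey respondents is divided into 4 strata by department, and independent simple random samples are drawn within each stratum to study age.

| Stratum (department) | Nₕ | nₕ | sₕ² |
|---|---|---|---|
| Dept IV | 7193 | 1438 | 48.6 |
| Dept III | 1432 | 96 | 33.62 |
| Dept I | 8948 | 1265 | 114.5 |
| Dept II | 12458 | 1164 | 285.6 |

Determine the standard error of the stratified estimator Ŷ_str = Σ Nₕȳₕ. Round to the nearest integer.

Var(Ŷ_str) = Σₕ Nₕ²(1 − fₕ)sₕ²/nₕ.
Dept IV: 7193²·(1 − 1438/7193)·48.6/1438 = 1.3990485 × 10^6.
Dept III: 1432²·(1 − 96/1432)·33.62/96 = 670001.77.
Dept I: 8948²·(1 − 1265/8948)·114.5/1265 = 6.2225984 × 10^6.
Dept II: 12458²·(1 − 1164/12458)·285.6/1164 = 3.4522428 × 10^7.
Sum = 4.2814077 × 10^7.
SE = √(4.2814077 × 10^7) = 6543.

6543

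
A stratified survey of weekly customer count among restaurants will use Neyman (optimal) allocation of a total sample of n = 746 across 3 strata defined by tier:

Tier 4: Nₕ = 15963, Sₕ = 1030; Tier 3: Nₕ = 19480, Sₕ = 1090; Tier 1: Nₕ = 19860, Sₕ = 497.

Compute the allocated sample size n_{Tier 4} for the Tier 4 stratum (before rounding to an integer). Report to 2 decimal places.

Neyman allocation: nₕ = n·NₕSₕ / Σⱼ NⱼSⱼ.
Σ NⱼSⱼ = 15963·1030 + 19480·1090 + 19860·497 = 4.754551 × 10^7.
n_{Tier 4} = 746·15963·1030 / (4.754551 × 10^7) = 257.98.

257.98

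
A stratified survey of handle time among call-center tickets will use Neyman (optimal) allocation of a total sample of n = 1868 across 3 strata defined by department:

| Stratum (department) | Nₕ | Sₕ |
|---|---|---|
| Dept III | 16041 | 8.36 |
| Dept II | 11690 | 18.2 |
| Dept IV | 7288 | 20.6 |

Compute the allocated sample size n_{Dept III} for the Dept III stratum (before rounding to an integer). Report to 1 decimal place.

Neyman allocation: nₕ = n·NₕSₕ / Σⱼ NⱼSⱼ.
Σ NⱼSⱼ = 16041·8.36 + 11690·18.2 + 7288·20.6 = 496993.56.
n_{Dept III} = 1868·16041·8.36 / 496993.56 = 504.0.

504.0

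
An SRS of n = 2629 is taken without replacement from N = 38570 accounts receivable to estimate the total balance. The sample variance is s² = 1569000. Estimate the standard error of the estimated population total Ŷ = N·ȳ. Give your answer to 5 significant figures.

909570

Var(Ŷ) = N²·Var(ȳ) = N²·(1 − n/N)·s²/n.
f = 2629/38570 = 0.06816178; Var(ȳ) = 0.93183822·1569000/2629 = 556.12558.
Var(Ŷ) = 38570² · 556.12558 = 8.2731738 × 10^11.
SE(Ŷ) = √(8.2731738 × 10^11) = 909570.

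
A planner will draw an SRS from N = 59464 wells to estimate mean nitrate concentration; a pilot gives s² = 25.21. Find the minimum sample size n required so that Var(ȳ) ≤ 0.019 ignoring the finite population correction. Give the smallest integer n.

Without fpc, n₀ = s²/D = 25.21/0.019 = 1326.8421.
Rounding up, n = 1327.

1327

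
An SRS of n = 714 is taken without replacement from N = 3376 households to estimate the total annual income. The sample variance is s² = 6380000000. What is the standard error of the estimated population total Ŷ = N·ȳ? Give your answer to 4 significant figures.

Var(Ŷ) = N²·Var(ȳ) = N²·(1 − n/N)·s²/n.
f = 714/3376 = 0.21149289; Var(ȳ) = 0.78850711·6380000000/714 = 7.0457638 × 10^6.
Var(Ŷ) = 3376² · (7.0457638 × 10^6) = 8.0303219 × 10^13.
SE(Ŷ) = √(8.0303219 × 10^13) = 8.961 × 10^6.

8.961 × 10^6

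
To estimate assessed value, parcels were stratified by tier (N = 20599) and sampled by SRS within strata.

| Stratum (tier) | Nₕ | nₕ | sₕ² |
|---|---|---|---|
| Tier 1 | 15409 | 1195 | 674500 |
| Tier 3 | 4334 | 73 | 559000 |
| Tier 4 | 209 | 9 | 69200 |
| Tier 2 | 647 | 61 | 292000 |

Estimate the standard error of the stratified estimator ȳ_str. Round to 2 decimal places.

Var(ȳ_str) = Σₕ Wₕ²(1 − fₕ)sₕ²/nₕ with Wₕ = Nₕ/N, N = 20599.
Tier 1: Wₕ = 0.74804602; term = 0.74804602²·(1 − 0.07755208)·674500/1195 = 291.34833.
Tier 3: Wₕ = 0.21039856; term = 0.21039856²·(1 − 0.01684356)·559000/73 = 333.27068.
Tier 4: Wₕ = 0.01014612; term = 0.01014612²·(1 − 0.04306220)·69200/9 = 0.75743888.
Tier 2: Wₕ = 0.03140929; term = 0.03140929²·(1 − 0.09428130)·292000/61 = 4.2772303.
Sum = 629.65368.
SE = √(629.65368) = 25.09.

25.09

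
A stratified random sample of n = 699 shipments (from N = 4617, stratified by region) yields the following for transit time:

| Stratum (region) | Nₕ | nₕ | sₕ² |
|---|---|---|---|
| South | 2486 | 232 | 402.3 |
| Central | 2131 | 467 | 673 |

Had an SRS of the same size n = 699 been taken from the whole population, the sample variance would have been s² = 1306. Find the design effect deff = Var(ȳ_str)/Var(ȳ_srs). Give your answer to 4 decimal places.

Var(ȳ_str) = Σ Wₕ²(1−fₕ)sₕ²/nₕ with Wₕ = Nₕ/4617:
  South: (2486/4617)²·(1−232/2486)·402.3/232 = 0.45582415
  Central: (2131/4617)²·(1−467/2131)·673/467 = 0.23972604
  → Var(ȳ_str) = 0.69555019.
Var(ȳ_srs) = (1 − 699/4617)·1306/699 = 1.5855157.
deff = 0.69555019 / 1.5855157 = 0.4387.

0.4387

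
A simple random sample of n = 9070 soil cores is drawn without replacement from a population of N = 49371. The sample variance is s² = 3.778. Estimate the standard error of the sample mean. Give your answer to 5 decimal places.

0.01844

Under SRS without replacement, Var(ȳ) = (1 − f)·s²/n with f = n/N = 9070/49371 = 0.18371109.
Var(ȳ) = (1 − 0.18371109)·3.778/9070 = 0.81628891·4.1653804 × 10^-4 = 3.4001538 × 10^-4.
SE(ȳ) = √(3.4001538 × 10^-4) = 0.01844.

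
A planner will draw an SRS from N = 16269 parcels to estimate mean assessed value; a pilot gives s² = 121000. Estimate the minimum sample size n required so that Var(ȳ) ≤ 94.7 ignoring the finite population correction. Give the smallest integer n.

1278

Without fpc, n₀ = s²/D = 121000/94.7 = 1277.7191.
Rounding up, n = 1278.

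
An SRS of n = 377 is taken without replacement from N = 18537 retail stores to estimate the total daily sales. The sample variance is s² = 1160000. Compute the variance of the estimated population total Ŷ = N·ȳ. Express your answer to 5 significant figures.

1.0358 × 10^12

Var(Ŷ) = N²·Var(ȳ) = N²·(1 − n/N)·s²/n.
f = 377/18537 = 0.02033770; Var(ȳ) = 0.97966230·1160000/377 = 3014.3455.
Var(Ŷ) = 18537² · 3014.3455 = 1.0357905 × 10^12.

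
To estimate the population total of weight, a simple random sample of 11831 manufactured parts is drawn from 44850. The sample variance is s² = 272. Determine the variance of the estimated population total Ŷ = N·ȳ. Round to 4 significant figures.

3.405 × 10^7

Var(Ŷ) = N²·Var(ȳ) = N²·(1 − n/N)·s²/n.
f = 11831/44850 = 0.26379041; Var(ȳ) = 0.73620959·272/11831 = 0.016925789.
Var(Ŷ) = 44850² · 0.016925789 = 3.4046605 × 10^7.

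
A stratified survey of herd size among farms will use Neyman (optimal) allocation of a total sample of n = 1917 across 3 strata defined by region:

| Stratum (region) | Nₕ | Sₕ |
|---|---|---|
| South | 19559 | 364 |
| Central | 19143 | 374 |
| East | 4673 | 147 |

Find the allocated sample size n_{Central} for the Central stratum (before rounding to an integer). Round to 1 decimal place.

Neyman allocation: nₕ = n·NₕSₕ / Σⱼ NⱼSⱼ.
Σ NⱼSⱼ = 19559·364 + 19143·374 + 4673·147 = 1.4965889 × 10^7.
n_{Central} = 1917·19143·374 / (1.4965889 × 10^7) = 917.1.

917.1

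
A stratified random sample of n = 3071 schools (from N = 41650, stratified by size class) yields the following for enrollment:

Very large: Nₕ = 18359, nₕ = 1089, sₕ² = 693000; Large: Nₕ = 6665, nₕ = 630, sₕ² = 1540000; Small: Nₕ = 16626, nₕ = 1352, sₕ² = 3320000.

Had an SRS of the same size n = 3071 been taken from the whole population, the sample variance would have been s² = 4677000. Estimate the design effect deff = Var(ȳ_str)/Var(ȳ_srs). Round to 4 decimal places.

Var(ȳ_str) = Σ Wₕ²(1−fₕ)sₕ²/nₕ with Wₕ = Nₕ/41650:
  Very large: (18359/41650)²·(1−1089/18359)·693000/1089 = 116.30991
  Large: (6665/41650)²·(1−630/6665)·1540000/630 = 56.679706
  Small: (16626/41650)²·(1−1352/16626)·3320000/1352 = 359.47769
  → Var(ȳ_str) = 532.46731.
Var(ȳ_srs) = (1 − 3071/41650)·4677000/3071 = 1410.6638.
deff = 532.46731 / 1410.6638 = 0.3775.

0.3775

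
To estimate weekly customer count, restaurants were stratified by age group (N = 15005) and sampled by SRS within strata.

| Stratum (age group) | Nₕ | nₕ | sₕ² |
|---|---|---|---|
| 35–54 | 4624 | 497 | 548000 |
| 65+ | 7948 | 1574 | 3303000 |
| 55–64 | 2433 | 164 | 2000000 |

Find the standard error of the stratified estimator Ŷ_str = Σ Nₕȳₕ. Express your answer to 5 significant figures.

441220

Var(Ŷ_str) = Σₕ Nₕ²(1 − fₕ)sₕ²/nₕ.
35–54: 4624²·(1 − 497/4624)·548000/497 = 2.1041489 × 10^10.
65+: 7948²·(1 − 1574/7948)·3303000/1574 = 1.0630991 × 10^11.
55–64: 2433²·(1 − 164/2433)·2000000/164 = 6.732289 × 10^10.
Sum = 1.9467429 × 10^11.
SE = √(1.9467429 × 10^11) = 441220.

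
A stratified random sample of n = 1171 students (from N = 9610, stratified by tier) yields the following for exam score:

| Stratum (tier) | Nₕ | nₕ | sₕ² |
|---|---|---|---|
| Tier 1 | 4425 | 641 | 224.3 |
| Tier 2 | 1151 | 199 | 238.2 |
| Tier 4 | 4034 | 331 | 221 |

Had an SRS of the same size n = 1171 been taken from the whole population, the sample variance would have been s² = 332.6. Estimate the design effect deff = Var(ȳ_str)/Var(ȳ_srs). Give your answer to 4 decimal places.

Var(ȳ_str) = Σ Wₕ²(1−fₕ)sₕ²/nₕ with Wₕ = Nₕ/9610:
  Tier 1: (4425/9610)²·(1−641/4425)·224.3/641 = 0.063443754
  Tier 2: (1151/9610)²·(1−199/1151)·238.2/199 = 0.014202153
  Tier 4: (4034/9610)²·(1−331/4034)·221/331 = 0.10799586
  → Var(ȳ_str) = 0.18564177.
Var(ȳ_srs) = (1 − 1171/9610)·332.6/1171 = 0.24942096.
deff = 0.18564177 / 0.24942096 = 0.7443.

0.7443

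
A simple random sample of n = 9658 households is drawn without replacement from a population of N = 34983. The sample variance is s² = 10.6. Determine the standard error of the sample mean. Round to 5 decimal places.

0.02819

Under SRS without replacement, Var(ȳ) = (1 − f)·s²/n with f = n/N = 9658/34983 = 0.27607695.
Var(ȳ) = (1 − 0.27607695)·10.6/9658 = 0.72392305·0.0010975357 = 7.9453141 × 10^-4.
SE(ȳ) = √(7.9453141 × 10^-4) = 0.02819.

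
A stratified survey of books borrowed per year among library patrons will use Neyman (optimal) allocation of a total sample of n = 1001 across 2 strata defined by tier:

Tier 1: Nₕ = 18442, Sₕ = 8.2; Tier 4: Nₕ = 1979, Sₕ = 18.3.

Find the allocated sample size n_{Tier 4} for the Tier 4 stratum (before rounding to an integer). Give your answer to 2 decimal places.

Neyman allocation: nₕ = n·NₕSₕ / Σⱼ NⱼSⱼ.
Σ NⱼSⱼ = 18442·8.2 + 1979·18.3 = 187440.1.
n_{Tier 4} = 1001·1979·18.3 / 187440.1 = 193.41.

193.41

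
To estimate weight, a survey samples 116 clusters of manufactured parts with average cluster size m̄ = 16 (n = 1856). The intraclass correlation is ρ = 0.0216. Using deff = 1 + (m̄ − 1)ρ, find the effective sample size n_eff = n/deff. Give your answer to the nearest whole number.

deff = 1 + (16 − 1)·0.0216 = 1 + 0.324 = 1.324.
n_eff = 1856 / 1.324 = 1402.

1402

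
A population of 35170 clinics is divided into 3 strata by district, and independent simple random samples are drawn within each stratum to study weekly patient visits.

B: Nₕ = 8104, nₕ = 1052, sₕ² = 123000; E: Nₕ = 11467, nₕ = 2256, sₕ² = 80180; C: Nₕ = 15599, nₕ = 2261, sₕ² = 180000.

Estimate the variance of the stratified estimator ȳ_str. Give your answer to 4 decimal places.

Var(ȳ_str) = Σₕ Wₕ²(1 − fₕ)sₕ²/nₕ with Wₕ = Nₕ/N, N = 35170.
B: Wₕ = 0.23042366; term = 0.23042366²·(1 − 0.12981244)·123000/1052 = 5.4020223.
E: Wₕ = 0.32604492; term = 0.32604492²·(1 − 0.19673847)·80180/2256 = 3.0348611.
C: Wₕ = 0.44353142; term = 0.44353142²·(1 − 0.14494519)·180000/2261 = 13.391051.
Sum = 21.827934.

21.8279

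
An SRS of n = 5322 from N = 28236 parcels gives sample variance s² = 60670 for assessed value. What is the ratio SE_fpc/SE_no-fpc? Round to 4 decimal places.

f = n/N = 5322/28236 = 0.18848279.
SE_no-fpc = √(s²/n) = 3.3763663; SE_fpc = √((1−f)s²/n) = 3.0415743.
Ratio = √(1−f) = 0.90084250.

0.9008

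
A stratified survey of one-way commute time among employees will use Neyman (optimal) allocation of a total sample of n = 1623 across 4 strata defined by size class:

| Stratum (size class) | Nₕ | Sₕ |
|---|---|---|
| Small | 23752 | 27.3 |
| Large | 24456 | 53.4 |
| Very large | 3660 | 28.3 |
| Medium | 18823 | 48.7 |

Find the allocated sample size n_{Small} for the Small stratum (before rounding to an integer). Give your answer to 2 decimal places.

353.79

Neyman allocation: nₕ = n·NₕSₕ / Σⱼ NⱼSⱼ.
Σ NⱼSⱼ = 23752·27.3 + 24456·53.4 + 3660·28.3 + 18823·48.7 = 2.9746381 × 10^6.
n_{Small} = 1623·23752·27.3 / (2.9746381 × 10^6) = 353.79.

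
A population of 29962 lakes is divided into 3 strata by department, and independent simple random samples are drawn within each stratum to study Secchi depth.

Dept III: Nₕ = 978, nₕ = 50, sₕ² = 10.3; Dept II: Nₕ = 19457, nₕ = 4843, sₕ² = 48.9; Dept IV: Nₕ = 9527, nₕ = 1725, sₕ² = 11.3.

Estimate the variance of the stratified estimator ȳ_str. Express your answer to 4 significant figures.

0.003949

Var(ȳ_str) = Σₕ Wₕ²(1 − fₕ)sₕ²/nₕ with Wₕ = Nₕ/N, N = 29962.
Dept III: Wₕ = 0.03264135; term = 0.03264135²·(1 − 0.05112474)·10.3/50 = 2.0826316 × 10^-4.
Dept II: Wₕ = 0.64938923; term = 0.64938923²·(1 − 0.24890785)·48.9/4843 = 0.0031981422.
Dept IV: Wₕ = 0.31796943; term = 0.31796943²·(1 − 0.18106434)·11.3/1725 = 5.4238773 × 10^-4.
Sum = 0.0039487931.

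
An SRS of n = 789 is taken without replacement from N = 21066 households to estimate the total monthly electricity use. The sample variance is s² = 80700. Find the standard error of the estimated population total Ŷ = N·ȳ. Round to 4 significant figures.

209000

Var(Ŷ) = N²·Var(ȳ) = N²·(1 − n/N)·s²/n.
f = 789/21066 = 0.03745372; Var(ȳ) = 0.96254628·80700/789 = 98.450551.
Var(Ŷ) = 21066² · 98.450551 = 4.3690027 × 10^10.
SE(Ŷ) = √(4.3690027 × 10^10) = 209000.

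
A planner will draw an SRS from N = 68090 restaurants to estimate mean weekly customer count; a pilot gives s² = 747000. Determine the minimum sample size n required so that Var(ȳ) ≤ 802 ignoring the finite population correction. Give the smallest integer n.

932

Without fpc, n₀ = s²/D = 747000/802 = 931.4214.
Rounding up, n = 932.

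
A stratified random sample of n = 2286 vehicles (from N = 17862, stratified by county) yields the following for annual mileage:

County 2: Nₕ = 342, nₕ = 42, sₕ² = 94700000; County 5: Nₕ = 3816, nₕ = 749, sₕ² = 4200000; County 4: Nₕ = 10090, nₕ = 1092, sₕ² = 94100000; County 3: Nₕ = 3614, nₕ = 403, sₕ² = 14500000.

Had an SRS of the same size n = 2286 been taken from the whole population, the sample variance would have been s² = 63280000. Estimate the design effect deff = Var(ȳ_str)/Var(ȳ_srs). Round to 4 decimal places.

Var(ȳ_str) = Σ Wₕ²(1−fₕ)sₕ²/nₕ with Wₕ = Nₕ/17862:
  County 2: (342/17862)²·(1−42/342)·94700000/42 = 725.08326
  County 5: (3816/17862)²·(1−749/3816)·4200000/749 = 205.6977
  County 4: (10090/17862)²·(1−1092/10090)·94100000/1092 = 24521.327
  County 3: (3614/17862)²·(1−403/3614)·14500000/403 = 1308.6733
  → Var(ȳ_str) = 26760.781.
Var(ȳ_srs) = (1 − 2286/17862)·63280000/2286 = 24138.823.
deff = 26760.781 / 24138.823 = 1.1086.

1.1086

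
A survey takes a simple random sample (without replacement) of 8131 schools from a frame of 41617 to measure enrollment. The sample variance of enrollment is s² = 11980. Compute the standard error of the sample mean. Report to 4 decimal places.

Under SRS without replacement, Var(ȳ) = (1 − f)·s²/n with f = n/N = 8131/41617 = 0.19537689.
Var(ȳ) = (1 − 0.19537689)·11980/8131 = 0.80462311·1.4733735 = 1.1855104.
SE(ȳ) = √(1.1855104) = 1.0888.

1.0888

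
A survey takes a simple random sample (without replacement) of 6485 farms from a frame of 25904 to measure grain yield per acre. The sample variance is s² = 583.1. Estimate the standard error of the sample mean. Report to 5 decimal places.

Under SRS without replacement, Var(ȳ) = (1 − f)·s²/n with f = n/N = 6485/25904 = 0.25034744.
Var(ȳ) = (1 − 0.25034744)·583.1/6485 = 0.74965256·0.089915189 = 0.067405152.
SE(ȳ) = √(0.067405152) = 0.25963.

0.25963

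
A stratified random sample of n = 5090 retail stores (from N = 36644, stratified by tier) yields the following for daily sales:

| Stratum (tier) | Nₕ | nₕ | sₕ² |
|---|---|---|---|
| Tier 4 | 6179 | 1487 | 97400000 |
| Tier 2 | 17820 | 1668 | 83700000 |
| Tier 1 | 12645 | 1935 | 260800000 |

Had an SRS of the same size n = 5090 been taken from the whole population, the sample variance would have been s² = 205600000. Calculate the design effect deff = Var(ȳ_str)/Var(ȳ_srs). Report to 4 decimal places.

0.7407

Var(ȳ_str) = Σ Wₕ²(1−fₕ)sₕ²/nₕ with Wₕ = Nₕ/36644:
  Tier 4: (6179/36644)²·(1−1487/6179)·97400000/1487 = 1414.2248
  Tier 2: (17820/36644)²·(1−1668/17820)·83700000/1668 = 10756.17
  Tier 1: (12645/36644)²·(1−1935/12645)·260800000/1935 = 13593.434
  → Var(ȳ_str) = 25763.829.
Var(ȳ_srs) = (1 − 5090/36644)·205600000/5090 = 34782.186.
deff = 25763.829 / 34782.186 = 0.7407.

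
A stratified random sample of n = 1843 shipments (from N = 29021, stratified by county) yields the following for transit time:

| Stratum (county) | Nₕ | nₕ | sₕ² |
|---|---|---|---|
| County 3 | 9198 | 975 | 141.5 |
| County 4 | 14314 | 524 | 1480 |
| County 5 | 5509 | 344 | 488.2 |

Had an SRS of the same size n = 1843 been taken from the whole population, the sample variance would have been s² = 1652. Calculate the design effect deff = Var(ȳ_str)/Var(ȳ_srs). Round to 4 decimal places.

0.8612

Var(ȳ_str) = Σ Wₕ²(1−fₕ)sₕ²/nₕ with Wₕ = Nₕ/29021:
  County 3: (9198/29021)²·(1−975/9198)·141.5/975 = 0.013033191
  County 4: (14314/29021)²·(1−524/14314)·1480/524 = 0.6619588
  County 5: (5509/29021)²·(1−344/5509)·488.2/344 = 0.047946585
  → Var(ȳ_str) = 0.72293858.
Var(ȳ_srs) = (1 − 1843/29021)·1652/1843 = 0.83944033.
deff = 0.72293858 / 0.83944033 = 0.8612.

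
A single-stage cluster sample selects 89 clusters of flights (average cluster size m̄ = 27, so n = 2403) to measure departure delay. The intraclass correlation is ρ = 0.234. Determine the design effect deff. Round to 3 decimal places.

deff = 1 + (27 − 1)·0.234 = 1 + 6.084 = 7.084.

7.084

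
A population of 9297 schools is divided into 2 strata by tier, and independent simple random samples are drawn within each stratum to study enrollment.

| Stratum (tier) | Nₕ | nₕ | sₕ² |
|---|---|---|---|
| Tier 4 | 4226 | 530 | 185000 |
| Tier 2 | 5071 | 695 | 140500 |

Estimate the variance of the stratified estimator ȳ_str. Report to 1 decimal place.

Var(ȳ_str) = Σₕ Wₕ²(1 − fₕ)sₕ²/nₕ with Wₕ = Nₕ/N, N = 9297.
Tier 4: Wₕ = 0.45455523; term = 0.45455523²·(1 − 0.12541410)·185000/530 = 63.07709.
Tier 2: Wₕ = 0.54544477; term = 0.54544477²·(1 − 0.13705384)·140500/695 = 51.901126.
Sum = 114.97822.

115.0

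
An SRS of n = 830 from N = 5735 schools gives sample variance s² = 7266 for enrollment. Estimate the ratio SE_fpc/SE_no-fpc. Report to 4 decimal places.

0.9248

f = n/N = 830/5735 = 0.14472537.
SE_no-fpc = √(s²/n) = 2.9587526; SE_fpc = √((1−f)s²/n) = 2.7362857.
Ratio = √(1−f) = 0.92481059.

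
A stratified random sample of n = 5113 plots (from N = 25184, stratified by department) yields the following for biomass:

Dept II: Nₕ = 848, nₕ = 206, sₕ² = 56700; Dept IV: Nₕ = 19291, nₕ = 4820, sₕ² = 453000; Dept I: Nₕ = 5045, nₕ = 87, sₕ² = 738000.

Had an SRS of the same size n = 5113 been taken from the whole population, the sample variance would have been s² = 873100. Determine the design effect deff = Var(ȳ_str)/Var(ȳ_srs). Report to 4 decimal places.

2.7639

Var(ȳ_str) = Σ Wₕ²(1−fₕ)sₕ²/nₕ with Wₕ = Nₕ/25184:
  Dept II: (848/25184)²·(1−206/848)·56700/206 = 0.23626386
  Dept IV: (19291/25184)²·(1−4820/19291)·453000/4820 = 41.367095
  Dept I: (5045/25184)²·(1−87/5045)·738000/87 = 334.54565
  → Var(ȳ_str) = 376.14901.
Var(ȳ_srs) = (1 − 5113/25184)·873100/5113 = 136.09197.
deff = 376.14901 / 136.09197 = 2.7639.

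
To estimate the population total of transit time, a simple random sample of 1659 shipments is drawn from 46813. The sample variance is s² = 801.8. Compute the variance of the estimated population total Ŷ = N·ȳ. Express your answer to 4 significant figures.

Var(Ŷ) = N²·Var(ȳ) = N²·(1 − n/N)·s²/n.
f = 1659/46813 = 0.03543887; Var(ȳ) = 0.96456113·801.8/1659 = 0.46617547.
Var(Ŷ) = 46813² · 0.46617547 = 1.0216035 × 10^9.

1.022 × 10^9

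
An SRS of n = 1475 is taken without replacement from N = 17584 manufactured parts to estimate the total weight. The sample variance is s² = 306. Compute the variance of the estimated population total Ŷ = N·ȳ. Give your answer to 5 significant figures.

Var(Ŷ) = N²·Var(ȳ) = N²·(1 − n/N)·s²/n.
f = 1475/17584 = 0.08388308; Var(ȳ) = 0.91611692·306/1475 = 0.19005544.
Var(Ŷ) = 17584² · 0.19005544 = 5.8764583 × 10^7.

5.8765 × 10^7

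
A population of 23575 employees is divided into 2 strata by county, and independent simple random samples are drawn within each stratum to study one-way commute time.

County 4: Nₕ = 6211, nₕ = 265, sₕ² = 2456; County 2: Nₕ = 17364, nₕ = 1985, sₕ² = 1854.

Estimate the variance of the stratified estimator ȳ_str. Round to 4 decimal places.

1.0646

Var(ȳ_str) = Σₕ Wₕ²(1 − fₕ)sₕ²/nₕ with Wₕ = Nₕ/N, N = 23575.
County 4: Wₕ = 0.26345705; term = 0.26345705²·(1 − 0.04266624)·2456/265 = 0.61583663.
County 2: Wₕ = 0.73654295; term = 0.73654295²·(1 − 0.11431698)·1854/1985 = 0.44876987.
Sum = 1.0646065.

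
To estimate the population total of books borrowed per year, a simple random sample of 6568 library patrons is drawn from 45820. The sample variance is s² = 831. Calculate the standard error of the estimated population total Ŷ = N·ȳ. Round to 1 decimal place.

Var(Ŷ) = N²·Var(ȳ) = N²·(1 − n/N)·s²/n.
f = 6568/45820 = 0.14334352; Var(ȳ) = 0.85665648·831/6568 = 0.10838635.
Var(Ŷ) = 45820² · 0.10838635 = 2.2755415 × 10^8.
SE(Ŷ) = √(2.2755415 × 10^8) = 15084.9.

15084.9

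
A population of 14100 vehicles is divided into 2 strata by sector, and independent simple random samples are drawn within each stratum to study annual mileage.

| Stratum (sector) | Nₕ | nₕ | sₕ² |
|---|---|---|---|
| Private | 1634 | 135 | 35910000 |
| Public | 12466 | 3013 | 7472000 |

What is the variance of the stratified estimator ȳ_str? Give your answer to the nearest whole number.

4747

Var(ȳ_str) = Σₕ Wₕ²(1 − fₕ)sₕ²/nₕ with Wₕ = Nₕ/N, N = 14100.
Private: Wₕ = 0.11588652; term = 0.11588652²·(1 − 0.08261934)·35910000/135 = 3277.1559.
Public: Wₕ = 0.88411348; term = 0.88411348²·(1 − 0.24169742)·7472000/3013 = 1469.9288.
Sum = 4747.0847.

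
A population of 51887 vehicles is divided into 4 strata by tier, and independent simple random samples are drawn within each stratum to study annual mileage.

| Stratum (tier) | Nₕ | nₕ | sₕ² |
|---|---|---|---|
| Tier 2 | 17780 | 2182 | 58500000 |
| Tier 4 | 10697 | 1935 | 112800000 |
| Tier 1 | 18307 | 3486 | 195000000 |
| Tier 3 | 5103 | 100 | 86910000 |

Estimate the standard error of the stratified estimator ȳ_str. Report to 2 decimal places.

Var(ȳ_str) = Σₕ Wₕ²(1 − fₕ)sₕ²/nₕ with Wₕ = Nₕ/N, N = 51887.
Tier 2: Wₕ = 0.34266772; term = 0.34266772²·(1 − 0.12272216)·58500000/2182 = 2761.752.
Tier 4: Wₕ = 0.20615954; term = 0.20615954²·(1 − 0.18089184)·112800000/1935 = 2029.4402.
Tier 1: Wₕ = 0.35282441; term = 0.35282441²·(1 − 0.19041897)·195000000/3486 = 5637.4772.
Tier 3: Wₕ = 0.09834833; term = 0.09834833²·(1 − 0.01959632)·86910000/100 = 8241.5462.
Sum = 18670.216.
SE = √(18670.216) = 136.64.

136.64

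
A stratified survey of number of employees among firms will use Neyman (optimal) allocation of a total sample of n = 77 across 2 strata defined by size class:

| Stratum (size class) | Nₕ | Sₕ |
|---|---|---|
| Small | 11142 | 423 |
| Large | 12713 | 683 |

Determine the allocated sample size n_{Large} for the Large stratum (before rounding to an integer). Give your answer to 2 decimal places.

Neyman allocation: nₕ = n·NₕSₕ / Σⱼ NⱼSⱼ.
Σ NⱼSⱼ = 11142·423 + 12713·683 = 1.3396045 × 10^7.
n_{Large} = 77·12713·683 / (1.3396045 × 10^7) = 49.91.

49.91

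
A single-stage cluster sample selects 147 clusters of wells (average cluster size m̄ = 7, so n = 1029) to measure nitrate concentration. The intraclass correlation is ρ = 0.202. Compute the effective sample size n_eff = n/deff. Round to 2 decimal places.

465.19

deff = 1 + (7 − 1)·0.202 = 1 + 1.212 = 2.212.
n_eff = 1029 / 2.212 = 465.19.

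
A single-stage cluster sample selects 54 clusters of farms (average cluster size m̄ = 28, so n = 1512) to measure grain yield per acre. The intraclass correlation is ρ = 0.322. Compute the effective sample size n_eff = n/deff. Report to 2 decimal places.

155.97

deff = 1 + (28 − 1)·0.322 = 1 + 8.694 = 9.694.
n_eff = 1512 / 9.694 = 155.97.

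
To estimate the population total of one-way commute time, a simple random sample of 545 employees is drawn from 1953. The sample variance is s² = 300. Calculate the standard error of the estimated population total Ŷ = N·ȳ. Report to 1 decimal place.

Var(Ŷ) = N²·Var(ȳ) = N²·(1 − n/N)·s²/n.
f = 545/1953 = 0.27905786; Var(ȳ) = 0.72094214·300/545 = 0.39684888.
Var(Ŷ) = 1953² · 0.39684888 = 1.5136646 × 10^6.
SE(Ŷ) = √(1.5136646 × 10^6) = 1230.3.

1230.3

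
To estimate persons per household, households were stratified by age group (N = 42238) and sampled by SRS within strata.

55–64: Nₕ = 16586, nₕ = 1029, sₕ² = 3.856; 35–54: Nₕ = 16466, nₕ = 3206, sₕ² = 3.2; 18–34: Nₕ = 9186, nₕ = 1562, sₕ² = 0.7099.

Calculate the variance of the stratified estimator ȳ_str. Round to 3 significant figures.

6.82 × 10^-4

Var(ȳ_str) = Σₕ Wₕ²(1 − fₕ)sₕ²/nₕ with Wₕ = Nₕ/N, N = 42238.
55–64: Wₕ = 0.39267958; term = 0.39267958²·(1 − 0.06204027)·3.856/1029 = 5.4197902 × 10^-4.
35–54: Wₕ = 0.38983853; term = 0.38983853²·(1 − 0.19470424)·3.2/3206 = 1.2215504 × 10^-4.
18–34: Wₕ = 0.21748189; term = 0.21748189²·(1 − 0.17004137)·0.7099/1562 = 1.7840983 × 10^-5.
Sum = 6.8197504 × 10^-4.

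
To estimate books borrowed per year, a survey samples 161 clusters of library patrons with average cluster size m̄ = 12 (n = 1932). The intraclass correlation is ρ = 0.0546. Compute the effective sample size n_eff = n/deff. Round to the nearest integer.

1207

deff = 1 + (12 − 1)·0.0546 = 1 + 0.6006 = 1.6006.
n_eff = 1932 / 1.6006 = 1207.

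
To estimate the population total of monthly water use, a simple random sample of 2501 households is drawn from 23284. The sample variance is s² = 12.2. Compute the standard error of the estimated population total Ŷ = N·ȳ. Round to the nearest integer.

1536

Var(Ŷ) = N²·Var(ȳ) = N²·(1 − n/N)·s²/n.
f = 2501/23284 = 0.10741282; Var(ȳ) = 0.89258718·12.2/2501 = 0.0043540838.
Var(Ŷ) = 23284² · 0.0043540838 = 2.3605433 × 10^6.
SE(Ŷ) = √(2.3605433 × 10^6) = 1536.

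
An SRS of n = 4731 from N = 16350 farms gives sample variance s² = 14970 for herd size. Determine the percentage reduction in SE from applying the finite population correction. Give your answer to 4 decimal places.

15.7004

f = n/N = 4731/16350 = 0.28935780.
SE_no-fpc = √(s²/n) = 1.7788299; SE_fpc = √((1−f)s²/n) = 1.4995465.
Ratio = √(1−f) = 0.84299597. Reduction = 100·(1 − 0.84299597) = 15.7004%.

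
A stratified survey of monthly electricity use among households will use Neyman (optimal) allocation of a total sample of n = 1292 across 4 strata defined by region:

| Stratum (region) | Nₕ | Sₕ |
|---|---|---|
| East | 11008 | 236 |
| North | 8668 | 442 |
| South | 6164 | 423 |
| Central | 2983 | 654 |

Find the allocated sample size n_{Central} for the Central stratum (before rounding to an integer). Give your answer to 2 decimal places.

229.40

Neyman allocation: nₕ = n·NₕSₕ / Σⱼ NⱼSⱼ.
Σ NⱼSⱼ = 11008·236 + 8668·442 + 6164·423 + 2983·654 = 1.0987398 × 10^7.
n_{Central} = 1292·2983·654 / (1.0987398 × 10^7) = 229.40.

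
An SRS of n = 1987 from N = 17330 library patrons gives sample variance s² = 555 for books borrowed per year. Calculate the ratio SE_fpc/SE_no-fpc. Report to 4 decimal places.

0.9409

f = n/N = 1987/17330 = 0.11465666.
SE_no-fpc = √(s²/n) = 0.52850312; SE_fpc = √((1−f)s²/n) = 0.49728278.
Ratio = √(1−f) = 0.94092685.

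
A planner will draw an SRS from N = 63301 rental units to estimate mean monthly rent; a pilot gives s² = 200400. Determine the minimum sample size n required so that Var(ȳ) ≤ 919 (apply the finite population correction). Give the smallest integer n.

Without fpc, n₀ = s²/D = 200400/919 = 218.0631.
With fpc, (1 − n/N)·s²/n ≤ D requires n ≥ n₀/(1 + n₀/N) = 218.0631/(1 + 218.0631/63301) = 217.3145.
Rounding up, n = 218.

218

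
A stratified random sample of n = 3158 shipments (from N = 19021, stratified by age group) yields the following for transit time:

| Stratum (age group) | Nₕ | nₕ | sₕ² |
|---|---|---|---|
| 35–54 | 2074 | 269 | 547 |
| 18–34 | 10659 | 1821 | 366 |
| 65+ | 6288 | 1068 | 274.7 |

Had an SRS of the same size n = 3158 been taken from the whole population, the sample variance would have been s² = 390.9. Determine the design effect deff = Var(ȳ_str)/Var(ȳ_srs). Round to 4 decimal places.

Var(ȳ_str) = Σ Wₕ²(1−fₕ)sₕ²/nₕ with Wₕ = Nₕ/19021:
  35–54: (2074/19021)²·(1−269/2074)·547/269 = 0.021040416
  18–34: (10659/19021)²·(1−1821/10659)·366/1821 = 0.052332913
  65+: (6288/19021)²·(1−1068/6288)·274.7/1068 = 0.023334782
  → Var(ȳ_str) = 0.096708111.
Var(ȳ_srs) = (1 − 3158/19021)·390.9/3158 = 0.1032299.
deff = 0.096708111 / 0.1032299 = 0.9368.

0.9368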